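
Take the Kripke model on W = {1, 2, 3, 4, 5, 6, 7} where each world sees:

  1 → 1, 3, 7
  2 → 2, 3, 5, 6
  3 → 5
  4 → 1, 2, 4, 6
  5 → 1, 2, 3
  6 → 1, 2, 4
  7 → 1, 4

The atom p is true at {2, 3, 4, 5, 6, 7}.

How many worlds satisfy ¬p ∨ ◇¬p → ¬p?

1: ¬p ∨ ◇¬p is T, ¬p is T. ✓
2: ¬p ∨ ◇¬p is F, ¬p is F. ✓
3: ¬p ∨ ◇¬p is F, ¬p is F. ✓
4: ¬p ∨ ◇¬p is T, ¬p is F. ✗
5: ¬p ∨ ◇¬p is T, ¬p is F. ✗
6: ¬p ∨ ◇¬p is T, ¬p is F. ✗
7: ¬p ∨ ◇¬p is T, ¬p is F. ✗
Satisfying worlds: {1, 2, 3}.

3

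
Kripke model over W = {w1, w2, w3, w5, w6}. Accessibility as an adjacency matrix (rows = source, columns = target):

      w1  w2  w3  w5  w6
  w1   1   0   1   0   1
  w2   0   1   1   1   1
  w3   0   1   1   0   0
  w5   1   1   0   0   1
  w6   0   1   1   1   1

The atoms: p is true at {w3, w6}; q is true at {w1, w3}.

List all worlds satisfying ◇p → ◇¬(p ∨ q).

w1: ◇p is T, ◇¬(p ∨ q) is F. ✗
w2: ◇p is T, ◇¬(p ∨ q) is T. ✓
w3: ◇p is T, ◇¬(p ∨ q) is T. ✓
w5: ◇p is T, ◇¬(p ∨ q) is T. ✓
w6: ◇p is T, ◇¬(p ∨ q) is T. ✓

{w2, w3, w5, w6}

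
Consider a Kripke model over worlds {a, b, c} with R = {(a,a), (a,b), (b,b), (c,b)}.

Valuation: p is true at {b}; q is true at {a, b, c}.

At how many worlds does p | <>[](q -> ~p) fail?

a: p is F, <>[](q -> ~p) is F. ✗
b: p is T, <>[](q -> ~p) is F. ✓
c: p is F, <>[](q -> ~p) is F. ✗
Satisfying worlds: {b}.
So p | <>[](q -> ~p) fails at the other 2 worlds.

2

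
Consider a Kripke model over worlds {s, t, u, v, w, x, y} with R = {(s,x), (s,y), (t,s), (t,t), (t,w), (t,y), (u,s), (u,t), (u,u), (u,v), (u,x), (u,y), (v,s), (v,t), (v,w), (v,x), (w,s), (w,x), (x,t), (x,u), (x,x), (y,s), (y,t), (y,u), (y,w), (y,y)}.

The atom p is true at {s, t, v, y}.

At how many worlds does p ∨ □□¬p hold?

4

s: p is T, □□¬p is F. ✓
t: p is T, □□¬p is F. ✓
u: p is F, □□¬p is F. ✗
v: p is T, □□¬p is F. ✓
w: p is F, □□¬p is F. ✗
x: p is F, □□¬p is F. ✗
y: p is T, □□¬p is F. ✓
Satisfying worlds: {s, t, v, y}.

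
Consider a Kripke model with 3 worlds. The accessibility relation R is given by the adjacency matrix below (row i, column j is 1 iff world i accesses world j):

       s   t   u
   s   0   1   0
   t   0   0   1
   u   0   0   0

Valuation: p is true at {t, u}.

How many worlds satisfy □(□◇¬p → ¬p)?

2

s: successors {t}; □◇¬p → ¬p there: t:T. ✓
t: successors {u}; □◇¬p → ¬p there: u:F. ✗
u: no successors, so □(□◇¬p → ¬p) holds vacuously. ✓
Satisfying worlds: {s, u}.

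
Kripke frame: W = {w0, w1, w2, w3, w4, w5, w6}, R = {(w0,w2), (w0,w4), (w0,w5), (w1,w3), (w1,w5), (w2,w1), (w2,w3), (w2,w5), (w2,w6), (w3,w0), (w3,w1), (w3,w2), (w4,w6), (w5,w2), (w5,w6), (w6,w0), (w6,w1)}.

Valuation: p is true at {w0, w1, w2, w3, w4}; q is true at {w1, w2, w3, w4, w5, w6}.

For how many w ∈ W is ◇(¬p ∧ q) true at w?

5

w0: successors {w2, w4, w5}; ¬p ∧ q there: w2:F, w4:F, w5:T. ✓
w1: successors {w3, w5}; ¬p ∧ q there: w3:F, w5:T. ✓
w2: successors {w1, w3, w5, w6}; ¬p ∧ q there: w1:F, w3:F, w5:T, w6:T. ✓
w3: successors {w0, w1, w2}; ¬p ∧ q there: w0:F, w1:F, w2:F. ✗
w4: successors {w6}; ¬p ∧ q there: w6:T. ✓
w5: successors {w2, w6}; ¬p ∧ q there: w2:F, w6:T. ✓
w6: successors {w0, w1}; ¬p ∧ q there: w0:F, w1:F. ✗
Satisfying worlds: {w0, w1, w2, w4, w5}.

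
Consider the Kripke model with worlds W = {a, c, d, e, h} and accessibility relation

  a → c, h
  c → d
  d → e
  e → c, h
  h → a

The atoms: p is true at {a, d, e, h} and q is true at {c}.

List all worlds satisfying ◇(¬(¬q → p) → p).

a: successors {c, h}; ¬(¬q → p) → p there: c:T, h:T. ✓
c: successors {d}; ¬(¬q → p) → p there: d:T. ✓
d: successors {e}; ¬(¬q → p) → p there: e:T. ✓
e: successors {c, h}; ¬(¬q → p) → p there: c:T, h:T. ✓
h: successors {a}; ¬(¬q → p) → p there: a:T. ✓

{a, c, d, e, h}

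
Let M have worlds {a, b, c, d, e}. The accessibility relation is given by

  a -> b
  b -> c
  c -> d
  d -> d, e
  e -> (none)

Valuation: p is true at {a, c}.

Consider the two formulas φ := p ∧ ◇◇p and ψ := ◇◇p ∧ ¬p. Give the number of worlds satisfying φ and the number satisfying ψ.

1 and 0

For p ∧ ◇◇p:
a: p is T, ◇◇p is T. ✓
b: p is F, ◇◇p is F. ✗
c: p is T, ◇◇p is F. ✗
d: p is F, ◇◇p is F. ✗
e: p is F, ◇◇p is F. ✗
— 1 world.
For ◇◇p ∧ ¬p:
a: ◇◇p is T, ¬p is F. ✗
b: ◇◇p is F, ¬p is T. ✗
c: ◇◇p is F, ¬p is F. ✗
d: ◇◇p is F, ¬p is T. ✗
e: ◇◇p is F, ¬p is T. ✗
— 0 worlds.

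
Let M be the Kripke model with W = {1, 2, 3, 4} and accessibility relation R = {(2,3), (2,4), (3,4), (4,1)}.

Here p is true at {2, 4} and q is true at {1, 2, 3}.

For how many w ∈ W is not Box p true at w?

2

1: Box p is T. ✗
2: Box p is F. ✓
3: Box p is T. ✗
4: Box p is F. ✓
Satisfying worlds: {2, 4}.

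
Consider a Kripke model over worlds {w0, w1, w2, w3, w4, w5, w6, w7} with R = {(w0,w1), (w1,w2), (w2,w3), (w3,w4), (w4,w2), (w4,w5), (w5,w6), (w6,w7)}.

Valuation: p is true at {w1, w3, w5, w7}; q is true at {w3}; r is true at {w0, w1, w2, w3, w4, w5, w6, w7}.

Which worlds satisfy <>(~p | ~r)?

{w1, w3, w4, w5}

w0: successors {w1}; ~p | ~r there: w1:F. ✗
w1: successors {w2}; ~p | ~r there: w2:T. ✓
w2: successors {w3}; ~p | ~r there: w3:F. ✗
w3: successors {w4}; ~p | ~r there: w4:T. ✓
w4: successors {w2, w5}; ~p | ~r there: w2:T, w5:F. ✓
w5: successors {w6}; ~p | ~r there: w6:T. ✓
w6: successors {w7}; ~p | ~r there: w7:F. ✗
w7: no successors, so <>(~p | ~r) fails. ✗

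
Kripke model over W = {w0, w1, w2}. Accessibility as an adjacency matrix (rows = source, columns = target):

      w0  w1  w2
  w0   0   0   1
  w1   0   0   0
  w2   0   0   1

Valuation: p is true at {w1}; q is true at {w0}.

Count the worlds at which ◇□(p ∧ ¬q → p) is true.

2

w0: successors {w2}; □(p ∧ ¬q → p) there: w2:T. ✓
w1: no successors, so ◇□(p ∧ ¬q → p) fails. ✗
w2: successors {w2}; □(p ∧ ¬q → p) there: w2:T. ✓
Satisfying worlds: {w0, w2}.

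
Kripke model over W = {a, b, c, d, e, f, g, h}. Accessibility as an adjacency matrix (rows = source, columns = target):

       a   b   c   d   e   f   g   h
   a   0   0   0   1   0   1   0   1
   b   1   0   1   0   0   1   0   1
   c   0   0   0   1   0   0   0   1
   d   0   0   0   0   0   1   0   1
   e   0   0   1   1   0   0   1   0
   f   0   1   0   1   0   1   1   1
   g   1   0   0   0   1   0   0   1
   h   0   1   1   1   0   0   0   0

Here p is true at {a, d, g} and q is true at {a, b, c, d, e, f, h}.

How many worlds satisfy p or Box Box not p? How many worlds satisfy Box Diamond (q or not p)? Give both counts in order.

3 and 8

For p or Box Box not p:
a: p is T, Box Box not p is F. ✓
b: p is F, Box Box not p is F. ✗
c: p is F, Box Box not p is F. ✗
d: p is T, Box Box not p is F. ✓
e: p is F, Box Box not p is F. ✗
f: p is F, Box Box not p is F. ✗
g: p is T, Box Box not p is F. ✓
h: p is F, Box Box not p is F. ✗
— 3 worlds.
For Box Diamond (q or not p):
a: successors {d, f, h}; Diamond (q or not p) there: d:T, f:T, h:T. ✓
b: successors {a, c, f, h}; Diamond (q or not p) there: a:T, c:T, f:T, h:T. ✓
c: successors {d, h}; Diamond (q or not p) there: d:T, h:T. ✓
d: successors {f, h}; Diamond (q or not p) there: f:T, h:T. ✓
e: successors {c, d, g}; Diamond (q or not p) there: c:T, d:T, g:T. ✓
f: successors {b, d, f, g, h}; Diamond (q or not p) there: b:T, d:T, f:T, g:T, h:T. ✓
g: successors {a, e, h}; Diamond (q or not p) there: a:T, e:T, h:T. ✓
h: successors {b, c, d}; Diamond (q or not p) there: b:T, c:T, d:T. ✓
— 8 worlds.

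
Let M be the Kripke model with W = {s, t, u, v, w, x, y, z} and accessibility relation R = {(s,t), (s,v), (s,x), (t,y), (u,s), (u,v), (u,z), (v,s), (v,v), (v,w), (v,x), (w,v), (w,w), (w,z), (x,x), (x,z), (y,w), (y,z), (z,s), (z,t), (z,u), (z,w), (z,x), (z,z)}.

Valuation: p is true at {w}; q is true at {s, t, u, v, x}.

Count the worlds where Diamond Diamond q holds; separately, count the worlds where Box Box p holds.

For Diamond Diamond q:
s: successors {t, v, x}; Diamond q there: t:F, v:T, x:T. ✓
t: successors {y}; Diamond q there: y:F. ✗
u: successors {s, v, z}; Diamond q there: s:T, v:T, z:T. ✓
v: successors {s, v, w, x}; Diamond q there: s:T, v:T, w:T, x:T. ✓
w: successors {v, w, z}; Diamond q there: v:T, w:T, z:T. ✓
x: successors {x, z}; Diamond q there: x:T, z:T. ✓
y: successors {w, z}; Diamond q there: w:T, z:T. ✓
z: successors {s, t, u, w, x, z}; Diamond q there: s:T, t:F, u:T, w:T, x:T, z:T. ✓
— 7 worlds.
For Box Box p:
s: successors {t, v, x}; Box p there: t:F, v:F, x:F. ✗
t: successors {y}; Box p there: y:F. ✗
u: successors {s, v, z}; Box p there: s:F, v:F, z:F. ✗
v: successors {s, v, w, x}; Box p there: s:F, v:F, w:F, x:F. ✗
w: successors {v, w, z}; Box p there: v:F, w:F, z:F. ✗
x: successors {x, z}; Box p there: x:F, z:F. ✗
y: successors {w, z}; Box p there: w:F, z:F. ✗
z: successors {s, t, u, w, x, z}; Box p there: s:F, t:F, u:F, w:F, x:F, z:F. ✗
— 0 worlds.

7 and 0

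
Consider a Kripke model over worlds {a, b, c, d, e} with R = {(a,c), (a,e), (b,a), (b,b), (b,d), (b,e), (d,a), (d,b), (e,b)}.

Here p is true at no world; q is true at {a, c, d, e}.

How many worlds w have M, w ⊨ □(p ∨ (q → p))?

a: successors {c, e}; p ∨ (q → p) there: c:F, e:F. ✗
b: successors {a, b, d, e}; p ∨ (q → p) there: a:F, b:T, d:F, e:F. ✗
c: no successors, so □(p ∨ (q → p)) holds vacuously. ✓
d: successors {a, b}; p ∨ (q → p) there: a:F, b:T. ✗
e: successors {b}; p ∨ (q → p) there: b:T. ✓
Satisfying worlds: {c, e}.

2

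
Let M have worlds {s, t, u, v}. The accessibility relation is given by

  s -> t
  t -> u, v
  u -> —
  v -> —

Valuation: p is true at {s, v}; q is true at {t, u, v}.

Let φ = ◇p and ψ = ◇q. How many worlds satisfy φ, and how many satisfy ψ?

1 and 2

For ◇p:
s: successors {t}; p there: t:F. ✗
t: successors {u, v}; p there: u:F, v:T. ✓
u: no successors, so ◇p fails. ✗
v: no successors, so ◇p fails. ✗
— 1 world.
For ◇q:
s: successors {t}; q there: t:T. ✓
t: successors {u, v}; q there: u:T, v:T. ✓
u: no successors, so ◇q fails. ✗
v: no successors, so ◇q fails. ✗
— 2 worlds.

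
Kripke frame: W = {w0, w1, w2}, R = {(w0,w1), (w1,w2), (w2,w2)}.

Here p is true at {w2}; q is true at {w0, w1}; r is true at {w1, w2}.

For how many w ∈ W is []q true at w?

1

w0: successors {w1}; q there: w1:T. ✓
w1: successors {w2}; q there: w2:F. ✗
w2: successors {w2}; q there: w2:F. ✗
Satisfying worlds: {w0}.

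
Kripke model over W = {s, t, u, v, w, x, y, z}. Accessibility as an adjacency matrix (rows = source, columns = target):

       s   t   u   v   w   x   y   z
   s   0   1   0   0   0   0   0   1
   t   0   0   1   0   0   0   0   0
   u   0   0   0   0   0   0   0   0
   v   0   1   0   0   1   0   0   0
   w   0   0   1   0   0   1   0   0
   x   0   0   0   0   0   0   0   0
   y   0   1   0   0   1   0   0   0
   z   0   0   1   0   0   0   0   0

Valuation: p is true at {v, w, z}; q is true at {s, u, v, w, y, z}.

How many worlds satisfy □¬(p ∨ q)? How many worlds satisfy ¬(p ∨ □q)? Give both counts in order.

2 and 2

For □¬(p ∨ q):
s: successors {t, z}; ¬(p ∨ q) there: t:T, z:F. ✗
t: successors {u}; ¬(p ∨ q) there: u:F. ✗
u: no successors, so □¬(p ∨ q) holds vacuously. ✓
v: successors {t, w}; ¬(p ∨ q) there: t:T, w:F. ✗
w: successors {u, x}; ¬(p ∨ q) there: u:F, x:T. ✗
x: no successors, so □¬(p ∨ q) holds vacuously. ✓
y: successors {t, w}; ¬(p ∨ q) there: t:T, w:F. ✗
z: successors {u}; ¬(p ∨ q) there: u:F. ✗
— 2 worlds.
For ¬(p ∨ □q):
s: p ∨ □q is F. ✓
t: p ∨ □q is T. ✗
u: p ∨ □q is T. ✗
v: p ∨ □q is T. ✗
w: p ∨ □q is T. ✗
x: p ∨ □q is T. ✗
y: p ∨ □q is F. ✓
z: p ∨ □q is T. ✗
— 2 worlds.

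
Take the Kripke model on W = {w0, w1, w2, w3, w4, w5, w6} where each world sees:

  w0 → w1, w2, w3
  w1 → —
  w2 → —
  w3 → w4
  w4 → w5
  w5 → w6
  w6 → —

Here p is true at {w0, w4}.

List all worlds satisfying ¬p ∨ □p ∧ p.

w0: ¬p is F, □p ∧ p is F. ✗
w1: ¬p is T, □p ∧ p is F. ✓
w2: ¬p is T, □p ∧ p is F. ✓
w3: ¬p is T, □p ∧ p is F. ✓
w4: ¬p is F, □p ∧ p is F. ✗
w5: ¬p is T, □p ∧ p is F. ✓
w6: ¬p is T, □p ∧ p is F. ✓

{w1, w2, w3, w5, w6}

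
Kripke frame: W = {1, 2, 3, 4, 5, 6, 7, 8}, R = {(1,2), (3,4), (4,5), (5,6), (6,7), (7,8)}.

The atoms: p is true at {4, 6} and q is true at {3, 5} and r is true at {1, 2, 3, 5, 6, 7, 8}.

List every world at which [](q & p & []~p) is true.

{2, 8}

1: successors {2}; q & p & []~p there: 2:F. ✗
2: no successors, so [](q & p & []~p) holds vacuously. ✓
3: successors {4}; q & p & []~p there: 4:F. ✗
4: successors {5}; q & p & []~p there: 5:F. ✗
5: successors {6}; q & p & []~p there: 6:F. ✗
6: successors {7}; q & p & []~p there: 7:F. ✗
7: successors {8}; q & p & []~p there: 8:F. ✗
8: no successors, so [](q & p & []~p) holds vacuously. ✓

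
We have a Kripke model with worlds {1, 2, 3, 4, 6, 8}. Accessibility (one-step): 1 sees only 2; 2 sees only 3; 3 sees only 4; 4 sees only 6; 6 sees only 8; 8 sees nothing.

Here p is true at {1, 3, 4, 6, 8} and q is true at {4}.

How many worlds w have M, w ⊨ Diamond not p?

1: successors {2}; not p there: 2:T. ✓
2: successors {3}; not p there: 3:F. ✗
3: successors {4}; not p there: 4:F. ✗
4: successors {6}; not p there: 6:F. ✗
6: successors {8}; not p there: 8:F. ✗
8: no successors, so Diamond not p fails. ✗
Satisfying worlds: {1}.

1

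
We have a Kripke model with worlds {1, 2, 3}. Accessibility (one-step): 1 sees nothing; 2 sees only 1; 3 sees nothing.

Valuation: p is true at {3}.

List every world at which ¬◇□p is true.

1: ◇□p is F. ✓
2: ◇□p is T. ✗
3: ◇□p is F. ✓

{1, 3}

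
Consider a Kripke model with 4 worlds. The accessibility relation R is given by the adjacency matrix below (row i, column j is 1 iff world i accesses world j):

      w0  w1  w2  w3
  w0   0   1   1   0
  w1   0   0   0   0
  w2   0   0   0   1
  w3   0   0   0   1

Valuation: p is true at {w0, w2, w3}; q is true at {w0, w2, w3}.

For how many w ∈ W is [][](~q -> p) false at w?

0

w0: successors {w1, w2}; [](~q -> p) there: w1:T, w2:T. ✓
w1: no successors, so [][](~q -> p) holds vacuously. ✓
w2: successors {w3}; [](~q -> p) there: w3:T. ✓
w3: successors {w3}; [](~q -> p) there: w3:T. ✓
Satisfying worlds: {w0, w1, w2, w3}.
So [][](~q -> p) fails at the other 0 worlds.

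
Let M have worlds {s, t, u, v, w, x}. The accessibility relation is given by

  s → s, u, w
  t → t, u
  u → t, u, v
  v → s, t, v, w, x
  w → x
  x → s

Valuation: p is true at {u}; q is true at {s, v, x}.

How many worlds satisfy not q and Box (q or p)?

s: not q is F, Box (q or p) is F. ✗
t: not q is T, Box (q or p) is F. ✗
u: not q is T, Box (q or p) is F. ✗
v: not q is F, Box (q or p) is F. ✗
w: not q is T, Box (q or p) is T. ✓
x: not q is F, Box (q or p) is T. ✗
Satisfying worlds: {w}.

1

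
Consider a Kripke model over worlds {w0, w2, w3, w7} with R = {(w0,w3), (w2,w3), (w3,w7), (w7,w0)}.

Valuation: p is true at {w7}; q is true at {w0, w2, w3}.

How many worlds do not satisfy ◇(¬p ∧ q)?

1

w0: successors {w3}; ¬p ∧ q there: w3:T. ✓
w2: successors {w3}; ¬p ∧ q there: w3:T. ✓
w3: successors {w7}; ¬p ∧ q there: w7:F. ✗
w7: successors {w0}; ¬p ∧ q there: w0:T. ✓
Satisfying worlds: {w0, w2, w7}.
So ◇(¬p ∧ q) fails at the other 1 world.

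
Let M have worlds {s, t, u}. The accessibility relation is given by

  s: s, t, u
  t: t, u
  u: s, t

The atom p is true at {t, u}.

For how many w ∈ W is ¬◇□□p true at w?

3

s: ◇□□p is F. ✓
t: ◇□□p is F. ✓
u: ◇□□p is F. ✓
Satisfying worlds: {s, t, u}.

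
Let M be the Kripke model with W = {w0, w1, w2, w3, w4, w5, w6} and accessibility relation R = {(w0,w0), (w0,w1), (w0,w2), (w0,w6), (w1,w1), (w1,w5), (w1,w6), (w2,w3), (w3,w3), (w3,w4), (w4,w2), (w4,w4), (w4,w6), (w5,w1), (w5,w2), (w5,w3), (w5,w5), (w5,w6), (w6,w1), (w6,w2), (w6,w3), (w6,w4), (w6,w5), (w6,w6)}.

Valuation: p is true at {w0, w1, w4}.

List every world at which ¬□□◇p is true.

w0: □□◇p is F. ✓
w1: □□◇p is F. ✓
w2: □□◇p is T. ✗
w3: □□◇p is F. ✓
w4: □□◇p is F. ✓
w5: □□◇p is F. ✓
w6: □□◇p is F. ✓

{w0, w1, w3, w4, w5, w6}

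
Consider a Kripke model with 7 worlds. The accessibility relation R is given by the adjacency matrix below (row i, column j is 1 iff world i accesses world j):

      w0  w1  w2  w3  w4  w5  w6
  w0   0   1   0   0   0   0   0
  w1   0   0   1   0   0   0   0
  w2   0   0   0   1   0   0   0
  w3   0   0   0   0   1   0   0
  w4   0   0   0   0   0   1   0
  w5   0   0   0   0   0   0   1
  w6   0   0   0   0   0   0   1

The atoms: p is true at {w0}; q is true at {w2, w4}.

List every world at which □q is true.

{w1, w3}

w0: successors {w1}; q there: w1:F. ✗
w1: successors {w2}; q there: w2:T. ✓
w2: successors {w3}; q there: w3:F. ✗
w3: successors {w4}; q there: w4:T. ✓
w4: successors {w5}; q there: w5:F. ✗
w5: successors {w6}; q there: w6:F. ✗
w6: successors {w6}; q there: w6:F. ✗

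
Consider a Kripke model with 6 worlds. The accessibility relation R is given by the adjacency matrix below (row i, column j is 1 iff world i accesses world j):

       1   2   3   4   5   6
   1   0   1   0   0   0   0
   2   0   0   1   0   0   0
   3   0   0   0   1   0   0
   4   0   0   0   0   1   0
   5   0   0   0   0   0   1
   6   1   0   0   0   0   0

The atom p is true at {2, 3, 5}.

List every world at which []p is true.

{1, 2, 4}

1: successors {2}; p there: 2:T. ✓
2: successors {3}; p there: 3:T. ✓
3: successors {4}; p there: 4:F. ✗
4: successors {5}; p there: 5:T. ✓
5: successors {6}; p there: 6:F. ✗
6: successors {1}; p there: 1:F. ✗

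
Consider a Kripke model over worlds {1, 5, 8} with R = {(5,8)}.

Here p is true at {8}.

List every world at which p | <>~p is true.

{8}

1: p is F, <>~p is F. ✗
5: p is F, <>~p is F. ✗
8: p is T, <>~p is F. ✓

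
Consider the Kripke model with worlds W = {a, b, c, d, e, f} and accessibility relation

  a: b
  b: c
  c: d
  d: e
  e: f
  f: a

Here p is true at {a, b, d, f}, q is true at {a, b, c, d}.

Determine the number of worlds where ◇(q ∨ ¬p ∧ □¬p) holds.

4

a: successors {b}; q ∨ ¬p ∧ □¬p there: b:T. ✓
b: successors {c}; q ∨ ¬p ∧ □¬p there: c:T. ✓
c: successors {d}; q ∨ ¬p ∧ □¬p there: d:T. ✓
d: successors {e}; q ∨ ¬p ∧ □¬p there: e:F. ✗
e: successors {f}; q ∨ ¬p ∧ □¬p there: f:F. ✗
f: successors {a}; q ∨ ¬p ∧ □¬p there: a:T. ✓
Satisfying worlds: {a, b, c, f}.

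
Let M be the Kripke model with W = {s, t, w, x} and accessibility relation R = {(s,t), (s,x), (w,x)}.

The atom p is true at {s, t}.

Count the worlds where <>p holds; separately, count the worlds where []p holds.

1 and 2

For <>p:
s: successors {t, x}; p there: t:T, x:F. ✓
t: no successors, so <>p fails. ✗
w: successors {x}; p there: x:F. ✗
x: no successors, so <>p fails. ✗
— 1 world.
For []p:
s: successors {t, x}; p there: t:T, x:F. ✗
t: no successors, so []p holds vacuously. ✓
w: successors {x}; p there: x:F. ✗
x: no successors, so []p holds vacuously. ✓
— 2 worlds.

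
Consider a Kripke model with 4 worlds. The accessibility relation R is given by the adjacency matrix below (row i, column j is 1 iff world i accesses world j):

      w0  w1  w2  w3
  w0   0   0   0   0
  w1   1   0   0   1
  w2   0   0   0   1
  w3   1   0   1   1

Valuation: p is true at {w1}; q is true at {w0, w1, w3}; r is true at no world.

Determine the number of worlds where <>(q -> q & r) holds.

w0: no successors, so <>(q -> q & r) fails. ✗
w1: successors {w0, w3}; q -> q & r there: w0:F, w3:F. ✗
w2: successors {w3}; q -> q & r there: w3:F. ✗
w3: successors {w0, w2, w3}; q -> q & r there: w0:F, w2:T, w3:F. ✓
Satisfying worlds: {w3}.

1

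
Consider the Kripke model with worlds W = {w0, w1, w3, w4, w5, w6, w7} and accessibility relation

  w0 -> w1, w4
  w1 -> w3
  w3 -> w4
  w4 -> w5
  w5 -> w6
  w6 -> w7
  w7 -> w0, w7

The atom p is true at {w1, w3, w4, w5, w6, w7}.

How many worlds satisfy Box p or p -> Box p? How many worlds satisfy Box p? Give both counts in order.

For Box p or p -> Box p:
w0: Box p or p is T, Box p is T. ✓
w1: Box p or p is T, Box p is T. ✓
w3: Box p or p is T, Box p is T. ✓
w4: Box p or p is T, Box p is T. ✓
w5: Box p or p is T, Box p is T. ✓
w6: Box p or p is T, Box p is T. ✓
w7: Box p or p is T, Box p is F. ✗
— 6 worlds.
For Box p:
w0: successors {w1, w4}; p there: w1:T, w4:T. ✓
w1: successors {w3}; p there: w3:T. ✓
w3: successors {w4}; p there: w4:T. ✓
w4: successors {w5}; p there: w5:T. ✓
w5: successors {w6}; p there: w6:T. ✓
w6: successors {w7}; p there: w7:T. ✓
w7: successors {w0, w7}; p there: w0:F, w7:T. ✗
— 6 worlds.

6 and 6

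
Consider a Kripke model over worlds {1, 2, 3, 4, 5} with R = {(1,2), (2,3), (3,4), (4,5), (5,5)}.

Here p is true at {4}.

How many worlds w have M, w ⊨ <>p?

1

1: successors {2}; p there: 2:F. ✗
2: successors {3}; p there: 3:F. ✗
3: successors {4}; p there: 4:T. ✓
4: successors {5}; p there: 5:F. ✗
5: successors {5}; p there: 5:F. ✗
Satisfying worlds: {3}.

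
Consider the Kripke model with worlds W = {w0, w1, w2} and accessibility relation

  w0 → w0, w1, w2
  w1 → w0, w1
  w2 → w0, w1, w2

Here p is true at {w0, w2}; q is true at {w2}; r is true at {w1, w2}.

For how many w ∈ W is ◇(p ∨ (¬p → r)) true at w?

3

w0: successors {w0, w1, w2}; p ∨ (¬p → r) there: w0:T, w1:T, w2:T. ✓
w1: successors {w0, w1}; p ∨ (¬p → r) there: w0:T, w1:T. ✓
w2: successors {w0, w1, w2}; p ∨ (¬p → r) there: w0:T, w1:T, w2:T. ✓
Satisfying worlds: {w0, w1, w2}.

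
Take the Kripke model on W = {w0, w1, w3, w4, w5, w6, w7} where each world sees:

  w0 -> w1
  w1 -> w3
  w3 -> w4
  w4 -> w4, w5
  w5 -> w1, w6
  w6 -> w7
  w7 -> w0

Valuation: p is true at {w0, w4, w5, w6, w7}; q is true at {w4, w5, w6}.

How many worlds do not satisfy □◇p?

w0: successors {w1}; ◇p there: w1:F. ✗
w1: successors {w3}; ◇p there: w3:T. ✓
w3: successors {w4}; ◇p there: w4:T. ✓
w4: successors {w4, w5}; ◇p there: w4:T, w5:T. ✓
w5: successors {w1, w6}; ◇p there: w1:F, w6:T. ✗
w6: successors {w7}; ◇p there: w7:T. ✓
w7: successors {w0}; ◇p there: w0:F. ✗
Satisfying worlds: {w1, w3, w4, w6}.
So □◇p fails at the other 3 worlds.

3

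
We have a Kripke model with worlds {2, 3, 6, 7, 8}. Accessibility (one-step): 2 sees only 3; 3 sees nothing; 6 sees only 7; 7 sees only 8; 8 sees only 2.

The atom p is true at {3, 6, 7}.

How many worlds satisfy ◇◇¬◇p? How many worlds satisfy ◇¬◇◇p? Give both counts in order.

2 and 3

For ◇◇¬◇p:
2: successors {3}; ◇¬◇p there: 3:F. ✗
3: no successors, so ◇◇¬◇p fails. ✗
6: successors {7}; ◇¬◇p there: 7:T. ✓
7: successors {8}; ◇¬◇p there: 8:F. ✗
8: successors {2}; ◇¬◇p there: 2:T. ✓
— 2 worlds.
For ◇¬◇◇p:
2: successors {3}; ¬◇◇p there: 3:T. ✓
3: no successors, so ◇¬◇◇p fails. ✗
6: successors {7}; ¬◇◇p there: 7:T. ✓
7: successors {8}; ¬◇◇p there: 8:F. ✗
8: successors {2}; ¬◇◇p there: 2:T. ✓
— 3 worlds.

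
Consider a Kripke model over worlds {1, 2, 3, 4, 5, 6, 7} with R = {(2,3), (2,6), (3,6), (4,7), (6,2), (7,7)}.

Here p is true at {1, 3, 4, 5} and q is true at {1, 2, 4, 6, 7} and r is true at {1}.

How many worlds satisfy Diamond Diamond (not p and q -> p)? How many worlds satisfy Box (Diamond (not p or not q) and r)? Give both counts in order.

For Diamond Diamond (not p and q -> p):
1: no successors, so Diamond Diamond (not p and q -> p) fails. ✗
2: successors {3, 6}; Diamond (not p and q -> p) there: 3:F, 6:F. ✗
3: successors {6}; Diamond (not p and q -> p) there: 6:F. ✗
4: successors {7}; Diamond (not p and q -> p) there: 7:F. ✗
5: no successors, so Diamond Diamond (not p and q -> p) fails. ✗
6: successors {2}; Diamond (not p and q -> p) there: 2:T. ✓
7: successors {7}; Diamond (not p and q -> p) there: 7:F. ✗
— 1 world.
For Box (Diamond (not p or not q) and r):
1: no successors, so Box (Diamond (not p or not q) and r) holds vacuously. ✓
2: successors {3, 6}; Diamond (not p or not q) and r there: 3:F, 6:F. ✗
3: successors {6}; Diamond (not p or not q) and r there: 6:F. ✗
4: successors {7}; Diamond (not p or not q) and r there: 7:F. ✗
5: no successors, so Box (Diamond (not p or not q) and r) holds vacuously. ✓
6: successors {2}; Diamond (not p or not q) and r there: 2:F. ✗
7: successors {7}; Diamond (not p or not q) and r there: 7:F. ✗
— 2 worlds.

1 and 2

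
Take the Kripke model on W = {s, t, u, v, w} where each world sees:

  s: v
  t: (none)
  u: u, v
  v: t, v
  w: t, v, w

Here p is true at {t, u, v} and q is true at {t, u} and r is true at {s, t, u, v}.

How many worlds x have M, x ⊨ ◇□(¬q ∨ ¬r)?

s: successors {v}; □(¬q ∨ ¬r) there: v:F. ✗
t: no successors, so ◇□(¬q ∨ ¬r) fails. ✗
u: successors {u, v}; □(¬q ∨ ¬r) there: u:F, v:F. ✗
v: successors {t, v}; □(¬q ∨ ¬r) there: t:T, v:F. ✓
w: successors {t, v, w}; □(¬q ∨ ¬r) there: t:T, v:F, w:F. ✓
Satisfying worlds: {v, w}.

2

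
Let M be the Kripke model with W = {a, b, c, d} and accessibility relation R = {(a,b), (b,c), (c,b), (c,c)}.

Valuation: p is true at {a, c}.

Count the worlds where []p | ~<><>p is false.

a: []p is F, ~<><>p is F. ✗
b: []p is T, ~<><>p is F. ✓
c: []p is F, ~<><>p is F. ✗
d: []p is T, ~<><>p is T. ✓
Satisfying worlds: {b, d}.
So []p | ~<><>p fails at the other 2 worlds.

2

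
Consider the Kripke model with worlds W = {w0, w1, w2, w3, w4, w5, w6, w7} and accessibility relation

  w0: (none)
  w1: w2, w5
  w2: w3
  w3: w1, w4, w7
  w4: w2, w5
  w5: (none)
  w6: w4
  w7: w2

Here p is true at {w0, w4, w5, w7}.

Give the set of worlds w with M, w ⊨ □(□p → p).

{w0, w1, w2, w3, w4, w5, w6, w7}

w0: no successors, so □(□p → p) holds vacuously. ✓
w1: successors {w2, w5}; □p → p there: w2:T, w5:T. ✓
w2: successors {w3}; □p → p there: w3:T. ✓
w3: successors {w1, w4, w7}; □p → p there: w1:T, w4:T, w7:T. ✓
w4: successors {w2, w5}; □p → p there: w2:T, w5:T. ✓
w5: no successors, so □(□p → p) holds vacuously. ✓
w6: successors {w4}; □p → p there: w4:T. ✓
w7: successors {w2}; □p → p there: w2:T. ✓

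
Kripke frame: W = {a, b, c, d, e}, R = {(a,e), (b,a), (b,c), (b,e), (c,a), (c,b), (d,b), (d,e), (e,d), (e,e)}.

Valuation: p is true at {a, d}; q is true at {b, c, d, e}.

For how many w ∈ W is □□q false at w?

3

a: successors {e}; □q there: e:T. ✓
b: successors {a, c, e}; □q there: a:T, c:F, e:T. ✗
c: successors {a, b}; □q there: a:T, b:F. ✗
d: successors {b, e}; □q there: b:F, e:T. ✗
e: successors {d, e}; □q there: d:T, e:T. ✓
Satisfying worlds: {a, e}.
So □□q fails at the other 3 worlds.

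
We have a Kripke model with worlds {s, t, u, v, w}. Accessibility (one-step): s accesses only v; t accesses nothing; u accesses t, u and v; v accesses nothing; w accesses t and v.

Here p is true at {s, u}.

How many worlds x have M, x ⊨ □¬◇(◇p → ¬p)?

s: successors {v}; ¬◇(◇p → ¬p) there: v:T. ✓
t: no successors, so □¬◇(◇p → ¬p) holds vacuously. ✓
u: successors {t, u, v}; ¬◇(◇p → ¬p) there: t:T, u:F, v:T. ✗
v: no successors, so □¬◇(◇p → ¬p) holds vacuously. ✓
w: successors {t, v}; ¬◇(◇p → ¬p) there: t:T, v:T. ✓
Satisfying worlds: {s, t, v, w}.

4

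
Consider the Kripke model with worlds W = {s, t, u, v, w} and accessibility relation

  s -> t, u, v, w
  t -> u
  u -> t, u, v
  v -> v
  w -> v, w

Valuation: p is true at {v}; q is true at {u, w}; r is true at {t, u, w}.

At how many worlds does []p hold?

1

s: successors {t, u, v, w}; p there: t:F, u:F, v:T, w:F. ✗
t: successors {u}; p there: u:F. ✗
u: successors {t, u, v}; p there: t:F, u:F, v:T. ✗
v: successors {v}; p there: v:T. ✓
w: successors {v, w}; p there: v:T, w:F. ✗
Satisfying worlds: {v}.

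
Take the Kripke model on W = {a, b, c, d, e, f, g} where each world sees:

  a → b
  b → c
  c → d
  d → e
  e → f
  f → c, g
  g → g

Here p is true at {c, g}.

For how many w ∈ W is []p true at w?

3

a: successors {b}; p there: b:F. ✗
b: successors {c}; p there: c:T. ✓
c: successors {d}; p there: d:F. ✗
d: successors {e}; p there: e:F. ✗
e: successors {f}; p there: f:F. ✗
f: successors {c, g}; p there: c:T, g:T. ✓
g: successors {g}; p there: g:T. ✓
Satisfying worlds: {b, f, g}.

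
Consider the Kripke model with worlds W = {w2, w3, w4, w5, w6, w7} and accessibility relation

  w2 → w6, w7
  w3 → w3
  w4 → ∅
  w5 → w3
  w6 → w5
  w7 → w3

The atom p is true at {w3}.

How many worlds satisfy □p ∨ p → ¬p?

5

w2: □p ∨ p is F, ¬p is T. ✓
w3: □p ∨ p is T, ¬p is F. ✗
w4: □p ∨ p is T, ¬p is T. ✓
w5: □p ∨ p is T, ¬p is T. ✓
w6: □p ∨ p is F, ¬p is T. ✓
w7: □p ∨ p is T, ¬p is T. ✓
Satisfying worlds: {w2, w4, w5, w6, w7}.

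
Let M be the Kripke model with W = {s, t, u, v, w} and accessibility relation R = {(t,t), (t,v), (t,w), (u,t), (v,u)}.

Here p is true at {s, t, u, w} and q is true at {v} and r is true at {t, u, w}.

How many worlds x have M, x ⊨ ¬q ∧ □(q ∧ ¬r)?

s: ¬q is T, □(q ∧ ¬r) is T. ✓
t: ¬q is T, □(q ∧ ¬r) is F. ✗
u: ¬q is T, □(q ∧ ¬r) is F. ✗
v: ¬q is F, □(q ∧ ¬r) is F. ✗
w: ¬q is T, □(q ∧ ¬r) is T. ✓
Satisfying worlds: {s, w}.

2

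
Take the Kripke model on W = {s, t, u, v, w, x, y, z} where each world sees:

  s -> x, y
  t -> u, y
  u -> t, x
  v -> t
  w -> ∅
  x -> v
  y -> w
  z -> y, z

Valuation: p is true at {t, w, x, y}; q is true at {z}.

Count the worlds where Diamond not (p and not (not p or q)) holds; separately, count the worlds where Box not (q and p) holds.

3 and 8

For Diamond not (p and not (not p or q)):
s: successors {x, y}; not (p and not (not p or q)) there: x:F, y:F. ✗
t: successors {u, y}; not (p and not (not p or q)) there: u:T, y:F. ✓
u: successors {t, x}; not (p and not (not p or q)) there: t:F, x:F. ✗
v: successors {t}; not (p and not (not p or q)) there: t:F. ✗
w: no successors, so Diamond not (p and not (not p or q)) fails. ✗
x: successors {v}; not (p and not (not p or q)) there: v:T. ✓
y: successors {w}; not (p and not (not p or q)) there: w:F. ✗
z: successors {y, z}; not (p and not (not p or q)) there: y:F, z:T. ✓
— 3 worlds.
For Box not (q and p):
s: successors {x, y}; not (q and p) there: x:T, y:T. ✓
t: successors {u, y}; not (q and p) there: u:T, y:T. ✓
u: successors {t, x}; not (q and p) there: t:T, x:T. ✓
v: successors {t}; not (q and p) there: t:T. ✓
w: no successors, so Box not (q and p) holds vacuously. ✓
x: successors {v}; not (q and p) there: v:T. ✓
y: successors {w}; not (q and p) there: w:T. ✓
z: successors {y, z}; not (q and p) there: y:T, z:T. ✓
— 8 worlds.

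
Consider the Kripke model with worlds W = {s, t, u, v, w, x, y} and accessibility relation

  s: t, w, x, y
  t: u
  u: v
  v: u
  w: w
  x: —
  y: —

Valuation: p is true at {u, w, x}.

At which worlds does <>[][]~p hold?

{s, u}

s: successors {t, w, x, y}; [][]~p there: t:T, w:F, x:T, y:T. ✓
t: successors {u}; [][]~p there: u:F. ✗
u: successors {v}; [][]~p there: v:T. ✓
v: successors {u}; [][]~p there: u:F. ✗
w: successors {w}; [][]~p there: w:F. ✗
x: no successors, so <>[][]~p fails. ✗
y: no successors, so <>[][]~p fails. ✗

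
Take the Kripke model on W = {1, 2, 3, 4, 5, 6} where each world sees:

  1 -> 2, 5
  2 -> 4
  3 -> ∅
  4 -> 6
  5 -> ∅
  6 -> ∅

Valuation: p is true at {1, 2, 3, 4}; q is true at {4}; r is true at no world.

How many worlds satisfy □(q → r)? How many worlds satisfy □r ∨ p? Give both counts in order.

5 and 6

For □(q → r):
1: successors {2, 5}; q → r there: 2:T, 5:T. ✓
2: successors {4}; q → r there: 4:F. ✗
3: no successors, so □(q → r) holds vacuously. ✓
4: successors {6}; q → r there: 6:T. ✓
5: no successors, so □(q → r) holds vacuously. ✓
6: no successors, so □(q → r) holds vacuously. ✓
— 5 worlds.
For □r ∨ p:
1: □r is F, p is T. ✓
2: □r is F, p is T. ✓
3: □r is T, p is T. ✓
4: □r is F, p is T. ✓
5: □r is T, p is F. ✓
6: □r is T, p is F. ✓
— 6 worlds.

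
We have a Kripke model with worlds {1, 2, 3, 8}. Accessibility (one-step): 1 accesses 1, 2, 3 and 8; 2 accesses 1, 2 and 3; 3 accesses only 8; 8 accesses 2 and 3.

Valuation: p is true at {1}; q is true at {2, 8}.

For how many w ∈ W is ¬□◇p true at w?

1: □◇p is F. ✓
2: □◇p is F. ✓
3: □◇p is F. ✓
8: □◇p is F. ✓
Satisfying worlds: {1, 2, 3, 8}.

4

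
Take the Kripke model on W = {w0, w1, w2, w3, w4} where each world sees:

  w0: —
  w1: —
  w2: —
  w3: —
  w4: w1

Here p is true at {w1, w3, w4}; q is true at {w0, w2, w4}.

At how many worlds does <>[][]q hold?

w0: no successors, so <>[][]q fails. ✗
w1: no successors, so <>[][]q fails. ✗
w2: no successors, so <>[][]q fails. ✗
w3: no successors, so <>[][]q fails. ✗
w4: successors {w1}; [][]q there: w1:T. ✓
Satisfying worlds: {w4}.

1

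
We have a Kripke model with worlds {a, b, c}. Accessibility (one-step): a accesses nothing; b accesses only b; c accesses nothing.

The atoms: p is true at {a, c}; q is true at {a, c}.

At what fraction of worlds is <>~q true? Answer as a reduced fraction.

a: no successors, so <>~q fails. ✗
b: successors {b}; ~q there: b:T. ✓
c: no successors, so <>~q fails. ✗
That's 1 of 3 worlds, so 1/3.

1/3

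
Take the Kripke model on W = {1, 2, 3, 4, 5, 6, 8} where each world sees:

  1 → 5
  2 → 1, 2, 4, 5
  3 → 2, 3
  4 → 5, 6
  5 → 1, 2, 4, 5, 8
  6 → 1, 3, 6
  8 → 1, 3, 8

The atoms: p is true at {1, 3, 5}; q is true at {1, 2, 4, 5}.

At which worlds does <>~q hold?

1: successors {5}; ~q there: 5:F. ✗
2: successors {1, 2, 4, 5}; ~q there: 1:F, 2:F, 4:F, 5:F. ✗
3: successors {2, 3}; ~q there: 2:F, 3:T. ✓
4: successors {5, 6}; ~q there: 5:F, 6:T. ✓
5: successors {1, 2, 4, 5, 8}; ~q there: 1:F, 2:F, 4:F, 5:F, 8:T. ✓
6: successors {1, 3, 6}; ~q there: 1:F, 3:T, 6:T. ✓
8: successors {1, 3, 8}; ~q there: 1:F, 3:T, 8:T. ✓

{3, 4, 5, 6, 8}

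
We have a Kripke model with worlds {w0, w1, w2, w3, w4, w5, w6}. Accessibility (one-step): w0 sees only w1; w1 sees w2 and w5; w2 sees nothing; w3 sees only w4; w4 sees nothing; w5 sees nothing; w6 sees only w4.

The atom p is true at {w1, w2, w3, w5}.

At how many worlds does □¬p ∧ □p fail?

4

w0: □¬p is F, □p is T. ✗
w1: □¬p is F, □p is T. ✗
w2: □¬p is T, □p is T. ✓
w3: □¬p is T, □p is F. ✗
w4: □¬p is T, □p is T. ✓
w5: □¬p is T, □p is T. ✓
w6: □¬p is T, □p is F. ✗
Satisfying worlds: {w2, w4, w5}.
So □¬p ∧ □p fails at the other 4 worlds.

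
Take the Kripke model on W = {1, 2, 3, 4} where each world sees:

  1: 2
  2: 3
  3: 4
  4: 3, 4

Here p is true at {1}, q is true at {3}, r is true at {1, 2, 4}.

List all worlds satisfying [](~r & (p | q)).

{2}

1: successors {2}; ~r & (p | q) there: 2:F. ✗
2: successors {3}; ~r & (p | q) there: 3:T. ✓
3: successors {4}; ~r & (p | q) there: 4:F. ✗
4: successors {3, 4}; ~r & (p | q) there: 3:T, 4:F. ✗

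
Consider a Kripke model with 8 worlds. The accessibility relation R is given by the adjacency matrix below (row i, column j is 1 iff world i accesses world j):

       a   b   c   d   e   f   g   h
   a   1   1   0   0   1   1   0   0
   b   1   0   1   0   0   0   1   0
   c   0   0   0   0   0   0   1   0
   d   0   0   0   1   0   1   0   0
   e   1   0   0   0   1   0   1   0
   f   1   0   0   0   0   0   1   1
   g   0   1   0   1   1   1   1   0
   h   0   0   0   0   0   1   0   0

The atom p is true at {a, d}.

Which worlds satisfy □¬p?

a: successors {a, b, e, f}; ¬p there: a:F, b:T, e:T, f:T. ✗
b: successors {a, c, g}; ¬p there: a:F, c:T, g:T. ✗
c: successors {g}; ¬p there: g:T. ✓
d: successors {d, f}; ¬p there: d:F, f:T. ✗
e: successors {a, e, g}; ¬p there: a:F, e:T, g:T. ✗
f: successors {a, g, h}; ¬p there: a:F, g:T, h:T. ✗
g: successors {b, d, e, f, g}; ¬p there: b:T, d:F, e:T, f:T, g:T. ✗
h: successors {f}; ¬p there: f:T. ✓

{c, h}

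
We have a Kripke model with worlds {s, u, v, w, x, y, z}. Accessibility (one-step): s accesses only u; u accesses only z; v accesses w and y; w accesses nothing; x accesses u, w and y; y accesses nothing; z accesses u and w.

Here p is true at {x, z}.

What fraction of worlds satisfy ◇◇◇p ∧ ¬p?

s: ◇◇◇p is F, ¬p is T. ✗
u: ◇◇◇p is T, ¬p is T. ✓
v: ◇◇◇p is F, ¬p is T. ✗
w: ◇◇◇p is F, ¬p is T. ✗
x: ◇◇◇p is F, ¬p is F. ✗
y: ◇◇◇p is F, ¬p is T. ✗
z: ◇◇◇p is F, ¬p is F. ✗
That's 1 of 7 worlds, so 1/7.

1/7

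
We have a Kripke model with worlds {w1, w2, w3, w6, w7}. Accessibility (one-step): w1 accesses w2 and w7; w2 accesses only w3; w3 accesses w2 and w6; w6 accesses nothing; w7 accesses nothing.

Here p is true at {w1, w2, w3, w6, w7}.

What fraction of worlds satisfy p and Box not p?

2/5

w1: p is T, Box not p is F. ✗
w2: p is T, Box not p is F. ✗
w3: p is T, Box not p is F. ✗
w6: p is T, Box not p is T. ✓
w7: p is T, Box not p is T. ✓
That's 2 of 5 worlds, so 2/5.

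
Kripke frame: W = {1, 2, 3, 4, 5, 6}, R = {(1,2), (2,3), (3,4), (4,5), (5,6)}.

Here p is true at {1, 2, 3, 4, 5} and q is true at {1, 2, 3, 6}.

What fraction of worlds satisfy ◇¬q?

1/3

1: successors {2}; ¬q there: 2:F. ✗
2: successors {3}; ¬q there: 3:F. ✗
3: successors {4}; ¬q there: 4:T. ✓
4: successors {5}; ¬q there: 5:T. ✓
5: successors {6}; ¬q there: 6:F. ✗
6: no successors, so ◇¬q fails. ✗
That's 2 of 6 worlds, so 2/6 = 1/3.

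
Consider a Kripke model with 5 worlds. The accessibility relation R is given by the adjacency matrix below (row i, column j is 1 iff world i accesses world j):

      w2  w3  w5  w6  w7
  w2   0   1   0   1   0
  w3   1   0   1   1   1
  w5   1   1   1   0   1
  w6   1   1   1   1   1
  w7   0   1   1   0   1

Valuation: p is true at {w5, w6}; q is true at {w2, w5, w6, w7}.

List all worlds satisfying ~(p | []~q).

{w2, w3, w7}

w2: p | []~q is F. ✓
w3: p | []~q is F. ✓
w5: p | []~q is T. ✗
w6: p | []~q is T. ✗
w7: p | []~q is F. ✓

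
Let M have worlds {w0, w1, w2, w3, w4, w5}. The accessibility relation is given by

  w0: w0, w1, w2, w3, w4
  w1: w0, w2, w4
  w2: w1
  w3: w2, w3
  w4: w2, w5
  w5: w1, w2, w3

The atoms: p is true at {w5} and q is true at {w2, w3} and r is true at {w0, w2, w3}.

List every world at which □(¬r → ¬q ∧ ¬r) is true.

{w0, w1, w2, w3, w4, w5}

w0: successors {w0, w1, w2, w3, w4}; ¬r → ¬q ∧ ¬r there: w0:T, w1:T, w2:T, w3:T, w4:T. ✓
w1: successors {w0, w2, w4}; ¬r → ¬q ∧ ¬r there: w0:T, w2:T, w4:T. ✓
w2: successors {w1}; ¬r → ¬q ∧ ¬r there: w1:T. ✓
w3: successors {w2, w3}; ¬r → ¬q ∧ ¬r there: w2:T, w3:T. ✓
w4: successors {w2, w5}; ¬r → ¬q ∧ ¬r there: w2:T, w5:T. ✓
w5: successors {w1, w2, w3}; ¬r → ¬q ∧ ¬r there: w1:T, w2:T, w3:T. ✓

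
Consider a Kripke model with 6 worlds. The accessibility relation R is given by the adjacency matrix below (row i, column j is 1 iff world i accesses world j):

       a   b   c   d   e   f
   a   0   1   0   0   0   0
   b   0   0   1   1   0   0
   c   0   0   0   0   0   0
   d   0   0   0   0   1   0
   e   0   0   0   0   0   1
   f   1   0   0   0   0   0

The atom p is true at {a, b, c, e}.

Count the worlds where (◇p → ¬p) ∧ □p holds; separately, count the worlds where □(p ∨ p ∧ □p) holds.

For (◇p → ¬p) ∧ □p:
a: ◇p → ¬p is F, □p is T. ✗
b: ◇p → ¬p is F, □p is F. ✗
c: ◇p → ¬p is T, □p is T. ✓
d: ◇p → ¬p is T, □p is T. ✓
e: ◇p → ¬p is T, □p is F. ✗
f: ◇p → ¬p is T, □p is T. ✓
— 3 worlds.
For □(p ∨ p ∧ □p):
a: successors {b}; p ∨ p ∧ □p there: b:T. ✓
b: successors {c, d}; p ∨ p ∧ □p there: c:T, d:F. ✗
c: no successors, so □(p ∨ p ∧ □p) holds vacuously. ✓
d: successors {e}; p ∨ p ∧ □p there: e:T. ✓
e: successors {f}; p ∨ p ∧ □p there: f:F. ✗
f: successors {a}; p ∨ p ∧ □p there: a:T. ✓
— 4 worlds.

3 and 4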